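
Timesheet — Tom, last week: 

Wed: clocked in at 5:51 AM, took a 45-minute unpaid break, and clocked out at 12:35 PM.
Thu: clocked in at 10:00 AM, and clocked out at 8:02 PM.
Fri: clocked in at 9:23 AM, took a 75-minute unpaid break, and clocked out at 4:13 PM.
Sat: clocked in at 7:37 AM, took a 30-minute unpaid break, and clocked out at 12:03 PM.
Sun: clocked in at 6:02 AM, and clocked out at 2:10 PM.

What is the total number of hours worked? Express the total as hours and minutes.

Wed: 5:51 AM–12:35 PM = 6 h 44 min; less 45 min break → 5 h 59 min
Thu: 10:00 AM–8:02 PM = 10 h 2 min
Fri: 9:23 AM–4:13 PM = 6 h 50 min; less 75 min break → 5 h 35 min
Sat: 7:37 AM–12:03 PM = 4 h 26 min; less 30 min break → 3 h 56 min
Sun: 6:02 AM–2:10 PM = 8 h 8 min
Total: 5 h 59 min + 10 h 2 min + 5 h 35 min + 3 h 56 min + 8 h 8 min = 33 h 40 min.

33 h 40 min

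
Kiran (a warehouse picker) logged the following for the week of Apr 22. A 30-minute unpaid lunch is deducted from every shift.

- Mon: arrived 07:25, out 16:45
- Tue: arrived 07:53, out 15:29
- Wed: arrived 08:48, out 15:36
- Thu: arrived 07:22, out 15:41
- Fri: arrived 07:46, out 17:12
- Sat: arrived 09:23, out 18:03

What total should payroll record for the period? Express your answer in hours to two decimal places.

47.15 hours

Mon: 07:25–16:45 = 9 h 20 min; less 30 min break → 8 h 50 min
Tue: 07:53–15:29 = 7 h 36 min; less 30 min break → 7 h 6 min
Wed: 08:48–15:36 = 6 h 48 min; less 30 min break → 6 h 18 min
Thu: 07:22–15:41 = 8 h 19 min; less 30 min break → 7 h 49 min
Fri: 07:46–17:12 = 9 h 26 min; less 30 min break → 8 h 56 min
Sat: 09:23–18:03 = 8 h 40 min; less 30 min break → 8 h 10 min
Total: 8 h 50 min + 7 h 6 min + 6 h 18 min + 7 h 49 min + 8 h 56 min + 8 h 10 min = 47 h 9 min.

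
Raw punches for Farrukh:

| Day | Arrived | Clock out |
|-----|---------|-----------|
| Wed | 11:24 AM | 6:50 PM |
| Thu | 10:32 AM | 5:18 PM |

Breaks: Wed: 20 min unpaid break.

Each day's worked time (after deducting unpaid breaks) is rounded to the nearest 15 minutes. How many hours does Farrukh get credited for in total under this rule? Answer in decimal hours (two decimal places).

13.75 hours

Wed: 11:24 AM–6:50 PM = 7 h 26 min − 20 min = 7 h 6 min → rounds to 7 h 0 min
Thu: 10:32 AM–5:18 PM = 6 h 46 min → rounds to 6 h 45 min
Total credited: 13 h 45 min.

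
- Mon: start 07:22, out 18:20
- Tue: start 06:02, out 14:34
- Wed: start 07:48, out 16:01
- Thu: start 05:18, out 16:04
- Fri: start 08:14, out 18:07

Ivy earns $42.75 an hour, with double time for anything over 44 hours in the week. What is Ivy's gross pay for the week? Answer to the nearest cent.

$2254.35

Mon: 07:22–18:20 = 10 h 58 min
Tue: 06:02–14:34 = 8 h 32 min
Wed: 07:48–16:01 = 8 h 13 min
Thu: 05:18–16:04 = 10 h 46 min
Fri: 08:14–18:07 = 9 h 53 min
Total worked: 48 h 22 min = 2902 min.
Regular 44 h 0 min = 2640 min at $42.75/h; overtime 4 h 22 min = 262 min at $85.50/h.
Pay = (2640 × $42.75 + 262 × $85.50) ÷ 60 = $2254.35.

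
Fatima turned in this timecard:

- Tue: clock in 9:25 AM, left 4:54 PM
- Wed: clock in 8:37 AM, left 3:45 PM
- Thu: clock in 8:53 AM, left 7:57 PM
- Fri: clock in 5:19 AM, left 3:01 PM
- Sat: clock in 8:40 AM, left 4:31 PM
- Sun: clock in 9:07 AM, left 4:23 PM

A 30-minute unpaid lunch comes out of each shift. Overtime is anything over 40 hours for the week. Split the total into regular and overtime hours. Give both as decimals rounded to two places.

Regular 40.00 hours, overtime 7.50 hours

Tue: 9:25 AM–4:54 PM = 7 h 29 min; less 30 min break → 6 h 59 min
Wed: 8:37 AM–3:45 PM = 7 h 8 min; less 30 min break → 6 h 38 min
Thu: 8:53 AM–7:57 PM = 11 h 4 min; less 30 min break → 10 h 34 min
Fri: 5:19 AM–3:01 PM = 9 h 42 min; less 30 min break → 9 h 12 min
Sat: 8:40 AM–4:31 PM = 7 h 51 min; less 30 min break → 7 h 21 min
Sun: 9:07 AM–4:23 PM = 7 h 16 min; less 30 min break → 6 h 46 min
Total worked: 47 h 30 min = 47.50 h.
Threshold 40 h → overtime 7 h 30 min, regular 40 h 0 min.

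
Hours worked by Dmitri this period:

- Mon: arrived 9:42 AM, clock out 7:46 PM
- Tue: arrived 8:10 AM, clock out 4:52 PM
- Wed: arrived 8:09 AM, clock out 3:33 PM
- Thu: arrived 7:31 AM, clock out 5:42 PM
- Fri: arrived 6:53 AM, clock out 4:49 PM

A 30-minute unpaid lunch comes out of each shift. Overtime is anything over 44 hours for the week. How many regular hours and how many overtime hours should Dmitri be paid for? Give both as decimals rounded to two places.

Mon: 9:42 AM–7:46 PM = 10 h 4 min; less 30 min break → 9 h 34 min
Tue: 8:10 AM–4:52 PM = 8 h 42 min; less 30 min break → 8 h 12 min
Wed: 8:09 AM–3:33 PM = 7 h 24 min; less 30 min break → 6 h 54 min
Thu: 7:31 AM–5:42 PM = 10 h 11 min; less 30 min break → 9 h 41 min
Fri: 6:53 AM–4:49 PM = 9 h 56 min; less 30 min break → 9 h 26 min
Total worked: 43 h 47 min = 43.78 h.
Threshold 44 h → overtime 0 h 0 min, regular 43 h 47 min.

Regular 43.78 hours, overtime 0.00 hours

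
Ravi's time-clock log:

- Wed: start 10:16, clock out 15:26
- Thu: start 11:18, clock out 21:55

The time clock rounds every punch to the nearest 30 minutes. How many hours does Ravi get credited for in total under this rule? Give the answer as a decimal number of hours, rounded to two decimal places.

15.50 hours

Wed: in 10:16→10:30, out 15:26→15:30; 5 h 0 min
Thu: in 11:18→11:30, out 21:55→22:00; 10 h 30 min
Total credited: 15 h 30 min.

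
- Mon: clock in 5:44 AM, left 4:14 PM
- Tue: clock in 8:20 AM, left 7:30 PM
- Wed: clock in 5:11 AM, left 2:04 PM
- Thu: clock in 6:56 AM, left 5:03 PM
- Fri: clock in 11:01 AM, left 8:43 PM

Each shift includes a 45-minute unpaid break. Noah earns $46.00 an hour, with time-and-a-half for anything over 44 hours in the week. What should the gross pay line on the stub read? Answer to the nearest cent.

$2204.55

Mon: 5:44 AM–4:14 PM = 10 h 30 min; less 45 min break → 9 h 45 min
Tue: 8:20 AM–7:30 PM = 11 h 10 min; less 45 min break → 10 h 25 min
Wed: 5:11 AM–2:04 PM = 8 h 53 min; less 45 min break → 8 h 8 min
Thu: 6:56 AM–5:03 PM = 10 h 7 min; less 45 min break → 9 h 22 min
Fri: 11:01 AM–8:43 PM = 9 h 42 min; less 45 min break → 8 h 57 min
Total worked: 46 h 37 min = 2797 min.
Regular 44 h 0 min = 2640 min at $46.00/h; overtime 2 h 37 min = 157 min at $69.00/h.
Pay = (2640 × $46.00 + 157 × $69.00) ÷ 60 = $2204.55.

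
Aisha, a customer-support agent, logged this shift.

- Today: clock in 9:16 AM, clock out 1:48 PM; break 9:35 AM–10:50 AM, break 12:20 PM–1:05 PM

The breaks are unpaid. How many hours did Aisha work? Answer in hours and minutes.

2 h 32 min

Today: 9:16 AM–1:48 PM = 4 h 32 min; less 120 min break → 2 h 32 min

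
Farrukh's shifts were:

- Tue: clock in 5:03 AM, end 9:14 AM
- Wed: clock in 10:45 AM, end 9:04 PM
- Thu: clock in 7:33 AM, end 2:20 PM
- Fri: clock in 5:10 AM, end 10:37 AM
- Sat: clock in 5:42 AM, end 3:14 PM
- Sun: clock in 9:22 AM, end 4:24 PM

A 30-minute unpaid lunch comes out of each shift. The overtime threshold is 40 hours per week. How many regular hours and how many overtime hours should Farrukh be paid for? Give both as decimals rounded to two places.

Regular 40.00 hours, overtime 0.30 hours

Tue: 5:03 AM–9:14 AM = 4 h 11 min; less 30 min break → 3 h 41 min
Wed: 10:45 AM–9:04 PM = 10 h 19 min; less 30 min break → 9 h 49 min
Thu: 7:33 AM–2:20 PM = 6 h 47 min; less 30 min break → 6 h 17 min
Fri: 5:10 AM–10:37 AM = 5 h 27 min; less 30 min break → 4 h 57 min
Sat: 5:42 AM–3:14 PM = 9 h 32 min; less 30 min break → 9 h 2 min
Sun: 9:22 AM–4:24 PM = 7 h 2 min; less 30 min break → 6 h 32 min
Total worked: 40 h 18 min = 40.30 h.
Threshold 40 h → overtime 0 h 18 min, regular 40 h 0 min.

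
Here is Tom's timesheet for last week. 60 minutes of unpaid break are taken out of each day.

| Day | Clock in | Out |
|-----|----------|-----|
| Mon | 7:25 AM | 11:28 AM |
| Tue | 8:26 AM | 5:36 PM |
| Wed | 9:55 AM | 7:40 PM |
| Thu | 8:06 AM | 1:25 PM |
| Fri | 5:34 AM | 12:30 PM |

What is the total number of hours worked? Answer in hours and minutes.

30 h 13 min

Mon: 7:25 AM–11:28 AM = 4 h 3 min; less 60 min break → 3 h 3 min
Tue: 8:26 AM–5:36 PM = 9 h 10 min; less 60 min break → 8 h 10 min
Wed: 9:55 AM–7:40 PM = 9 h 45 min; less 60 min break → 8 h 45 min
Thu: 8:06 AM–1:25 PM = 5 h 19 min; less 60 min break → 4 h 19 min
Fri: 5:34 AM–12:30 PM = 6 h 56 min; less 60 min break → 5 h 56 min
Total: 3 h 3 min + 8 h 10 min + 8 h 45 min + 4 h 19 min + 5 h 56 min = 30 h 13 min.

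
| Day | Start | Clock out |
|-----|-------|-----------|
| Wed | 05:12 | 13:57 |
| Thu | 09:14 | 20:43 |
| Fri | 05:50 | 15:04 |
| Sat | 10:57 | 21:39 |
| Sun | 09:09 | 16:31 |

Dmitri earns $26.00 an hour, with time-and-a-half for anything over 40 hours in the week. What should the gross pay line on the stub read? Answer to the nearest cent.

$1333.80

Wed: 05:12–13:57 = 8 h 45 min
Thu: 09:14–20:43 = 11 h 29 min
Fri: 05:50–15:04 = 9 h 14 min
Sat: 10:57–21:39 = 10 h 42 min
Sun: 09:09–16:31 = 7 h 22 min
Total worked: 47 h 32 min = 2852 min.
Regular 40 h 0 min = 2400 min at $26.00/h; overtime 7 h 32 min = 452 min at $39.00/h.
Pay = (2400 × $26.00 + 452 × $39.00) ÷ 60 = $1333.80.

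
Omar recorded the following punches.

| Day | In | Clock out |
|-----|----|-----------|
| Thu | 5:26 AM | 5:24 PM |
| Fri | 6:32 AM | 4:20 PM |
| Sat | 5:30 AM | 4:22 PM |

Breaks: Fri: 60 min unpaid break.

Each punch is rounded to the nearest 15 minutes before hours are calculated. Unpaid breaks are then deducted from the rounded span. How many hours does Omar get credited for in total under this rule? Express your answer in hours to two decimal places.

31.50 hours

Thu: in 5:26 AM→5:30 AM, out 5:24 PM→5:30 PM; 12 h 0 min
Fri: in 6:32 AM→6:30 AM, out 4:20 PM→4:15 PM; 9 h 45 min − 60 min = 8 h 45 min
Sat: in 5:30 AM→5:30 AM, out 4:22 PM→4:15 PM; 10 h 45 min
Total credited: 31 h 30 min.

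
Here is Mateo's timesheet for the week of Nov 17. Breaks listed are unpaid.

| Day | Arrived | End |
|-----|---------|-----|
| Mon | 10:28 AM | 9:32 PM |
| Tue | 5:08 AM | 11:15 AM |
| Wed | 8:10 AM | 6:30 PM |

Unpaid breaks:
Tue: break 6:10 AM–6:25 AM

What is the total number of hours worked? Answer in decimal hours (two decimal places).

27.27 hours

Mon: 10:28 AM–9:32 PM = 11 h 4 min
Tue: 5:08 AM–11:15 AM = 6 h 7 min; less 15 min break → 5 h 52 min
Wed: 8:10 AM–6:30 PM = 10 h 20 min
Total: 11 h 4 min + 5 h 52 min + 10 h 20 min = 27 h 16 min.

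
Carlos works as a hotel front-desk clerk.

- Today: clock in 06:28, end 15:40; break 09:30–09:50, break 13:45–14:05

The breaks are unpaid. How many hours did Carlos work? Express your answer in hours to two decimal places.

8.53 hours

Today: 06:28–15:40 = 9 h 12 min; less 40 min break → 8 h 32 min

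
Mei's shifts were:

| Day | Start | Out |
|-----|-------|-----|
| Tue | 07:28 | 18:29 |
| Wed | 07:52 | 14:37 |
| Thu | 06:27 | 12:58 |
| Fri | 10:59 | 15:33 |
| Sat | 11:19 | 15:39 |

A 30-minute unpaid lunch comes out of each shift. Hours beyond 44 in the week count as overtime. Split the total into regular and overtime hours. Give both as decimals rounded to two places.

Regular 30.68 hours, overtime 0.00 hours

Tue: 07:28–18:29 = 11 h 1 min; less 30 min break → 10 h 31 min
Wed: 07:52–14:37 = 6 h 45 min; less 30 min break → 6 h 15 min
Thu: 06:27–12:58 = 6 h 31 min; less 30 min break → 6 h 1 min
Fri: 10:59–15:33 = 4 h 34 min; less 30 min break → 4 h 4 min
Sat: 11:19–15:39 = 4 h 20 min; less 30 min break → 3 h 50 min
Total worked: 30 h 41 min = 30.68 h.
Threshold 44 h → overtime 0 h 0 min, regular 30 h 41 min.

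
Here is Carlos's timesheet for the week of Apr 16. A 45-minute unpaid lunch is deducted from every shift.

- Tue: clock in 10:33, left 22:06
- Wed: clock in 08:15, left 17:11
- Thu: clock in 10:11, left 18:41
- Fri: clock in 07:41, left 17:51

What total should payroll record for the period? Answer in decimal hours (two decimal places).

36.15 hours

Tue: 10:33–22:06 = 11 h 33 min; less 45 min break → 10 h 48 min
Wed: 08:15–17:11 = 8 h 56 min; less 45 min break → 8 h 11 min
Thu: 10:11–18:41 = 8 h 30 min; less 45 min break → 7 h 45 min
Fri: 07:41–17:51 = 10 h 10 min; less 45 min break → 9 h 25 min
Total: 10 h 48 min + 8 h 11 min + 7 h 45 min + 9 h 25 min = 36 h 9 min.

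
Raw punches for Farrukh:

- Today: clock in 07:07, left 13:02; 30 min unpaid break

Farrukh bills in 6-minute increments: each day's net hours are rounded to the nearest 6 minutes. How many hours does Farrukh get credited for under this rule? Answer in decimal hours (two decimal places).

Today: 07:07–13:02 = 5 h 55 min − 30 min = 5 h 25 min → rounds to 5 h 24 min

5.40 hours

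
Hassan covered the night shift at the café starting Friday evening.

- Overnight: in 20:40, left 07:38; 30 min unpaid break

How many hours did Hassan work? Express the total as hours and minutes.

10 h 28 min

Overnight: 20:40 → midnight = 3 h 20 min; midnight → 07:38 = 7 h 38 min; span 10 h 58 min; less 30 min break → 10 h 28 min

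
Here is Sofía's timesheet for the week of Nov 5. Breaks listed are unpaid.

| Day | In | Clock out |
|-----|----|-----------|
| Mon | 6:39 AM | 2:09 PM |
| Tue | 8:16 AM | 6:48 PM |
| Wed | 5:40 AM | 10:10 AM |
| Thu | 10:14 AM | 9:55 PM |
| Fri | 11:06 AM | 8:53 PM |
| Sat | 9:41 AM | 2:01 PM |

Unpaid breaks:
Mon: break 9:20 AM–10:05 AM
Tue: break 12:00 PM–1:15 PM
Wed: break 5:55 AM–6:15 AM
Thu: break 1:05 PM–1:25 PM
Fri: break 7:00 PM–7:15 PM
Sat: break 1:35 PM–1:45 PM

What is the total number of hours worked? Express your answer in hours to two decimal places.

45.25 hours

Mon: 6:39 AM–2:09 PM = 7 h 30 min; less 45 min break → 6 h 45 min
Tue: 8:16 AM–6:48 PM = 10 h 32 min; less 75 min break → 9 h 17 min
Wed: 5:40 AM–10:10 AM = 4 h 30 min; less 20 min break → 4 h 10 min
Thu: 10:14 AM–9:55 PM = 11 h 41 min; less 20 min break → 11 h 21 min
Fri: 11:06 AM–8:53 PM = 9 h 47 min; less 15 min break → 9 h 32 min
Sat: 9:41 AM–2:01 PM = 4 h 20 min; less 10 min break → 4 h 10 min
Total: 6 h 45 min + 9 h 17 min + 4 h 10 min + 11 h 21 min + 9 h 32 min + 4 h 10 min = 45 h 15 min.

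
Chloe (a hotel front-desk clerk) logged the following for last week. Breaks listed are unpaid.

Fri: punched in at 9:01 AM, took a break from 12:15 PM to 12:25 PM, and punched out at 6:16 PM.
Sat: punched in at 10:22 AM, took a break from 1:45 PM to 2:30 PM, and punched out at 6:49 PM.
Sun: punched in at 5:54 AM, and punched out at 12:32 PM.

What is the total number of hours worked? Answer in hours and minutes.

23 h 25 min

Fri: 9:01 AM–6:16 PM = 9 h 15 min; less 10 min break → 9 h 5 min
Sat: 10:22 AM–6:49 PM = 8 h 27 min; less 45 min break → 7 h 42 min
Sun: 5:54 AM–12:32 PM = 6 h 38 min
Total: 9 h 5 min + 7 h 42 min + 6 h 38 min = 23 h 25 min.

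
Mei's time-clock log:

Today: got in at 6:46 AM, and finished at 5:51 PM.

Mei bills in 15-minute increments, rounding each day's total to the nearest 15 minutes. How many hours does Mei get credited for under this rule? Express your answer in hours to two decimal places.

Today: 6:46 AM–5:51 PM = 11 h 5 min → rounds to 11 h 0 min

11.00 hours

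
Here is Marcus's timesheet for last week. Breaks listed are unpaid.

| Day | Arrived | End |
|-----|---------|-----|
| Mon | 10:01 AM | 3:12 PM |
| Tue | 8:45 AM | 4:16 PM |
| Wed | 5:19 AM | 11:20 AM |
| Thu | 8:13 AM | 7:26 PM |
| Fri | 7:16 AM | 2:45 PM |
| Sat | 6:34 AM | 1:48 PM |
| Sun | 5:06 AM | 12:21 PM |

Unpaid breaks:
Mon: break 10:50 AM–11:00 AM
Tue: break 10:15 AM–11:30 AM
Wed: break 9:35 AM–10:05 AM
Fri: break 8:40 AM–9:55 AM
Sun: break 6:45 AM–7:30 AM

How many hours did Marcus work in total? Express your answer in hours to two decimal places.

Mon: 10:01 AM–3:12 PM = 5 h 11 min; less 10 min break → 5 h 1 min
Tue: 8:45 AM–4:16 PM = 7 h 31 min; less 75 min break → 6 h 16 min
Wed: 5:19 AM–11:20 AM = 6 h 1 min; less 30 min break → 5 h 31 min
Thu: 8:13 AM–7:26 PM = 11 h 13 min
Fri: 7:16 AM–2:45 PM = 7 h 29 min; less 75 min break → 6 h 14 min
Sat: 6:34 AM–1:48 PM = 7 h 14 min
Sun: 5:06 AM–12:21 PM = 7 h 15 min; less 45 min break → 6 h 30 min
Total: 5 h 1 min + 6 h 16 min + 5 h 31 min + 11 h 13 min + 6 h 14 min + 7 h 14 min + 6 h 30 min = 47 h 59 min.

47.98 hours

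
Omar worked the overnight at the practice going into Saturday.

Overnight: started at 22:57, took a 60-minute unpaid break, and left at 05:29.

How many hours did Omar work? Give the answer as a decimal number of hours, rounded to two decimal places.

Overnight: 22:57 → midnight = 1 h 3 min; midnight → 05:29 = 5 h 29 min; span 6 h 32 min; less 60 min break → 5 h 32 min

5.53 hours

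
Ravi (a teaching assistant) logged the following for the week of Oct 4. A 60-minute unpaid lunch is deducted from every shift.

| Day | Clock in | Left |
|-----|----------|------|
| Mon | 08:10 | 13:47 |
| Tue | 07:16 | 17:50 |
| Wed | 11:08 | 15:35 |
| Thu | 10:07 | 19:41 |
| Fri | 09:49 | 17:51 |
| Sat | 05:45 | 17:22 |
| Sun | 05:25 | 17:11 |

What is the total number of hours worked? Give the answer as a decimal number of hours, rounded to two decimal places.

Mon: 08:10–13:47 = 5 h 37 min; less 60 min break → 4 h 37 min
Tue: 07:16–17:50 = 10 h 34 min; less 60 min break → 9 h 34 min
Wed: 11:08–15:35 = 4 h 27 min; less 60 min break → 3 h 27 min
Thu: 10:07–19:41 = 9 h 34 min; less 60 min break → 8 h 34 min
Fri: 09:49–17:51 = 8 h 2 min; less 60 min break → 7 h 2 min
Sat: 05:45–17:22 = 11 h 37 min; less 60 min break → 10 h 37 min
Sun: 05:25–17:11 = 11 h 46 min; less 60 min break → 10 h 46 min
Total: 4 h 37 min + 9 h 34 min + 3 h 27 min + 8 h 34 min + 7 h 2 min + 10 h 37 min + 10 h 46 min = 54 h 37 min.

54.62 hours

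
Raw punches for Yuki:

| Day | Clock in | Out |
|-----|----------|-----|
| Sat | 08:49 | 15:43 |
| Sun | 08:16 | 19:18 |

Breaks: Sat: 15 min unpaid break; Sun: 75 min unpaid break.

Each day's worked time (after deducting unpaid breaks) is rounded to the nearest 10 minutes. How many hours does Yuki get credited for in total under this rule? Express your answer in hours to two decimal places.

Sat: 08:49–15:43 = 6 h 54 min − 15 min = 6 h 39 min → rounds to 6 h 40 min
Sun: 08:16–19:18 = 11 h 2 min − 75 min = 9 h 47 min → rounds to 9 h 50 min
Total credited: 16 h 30 min.

16.50 hours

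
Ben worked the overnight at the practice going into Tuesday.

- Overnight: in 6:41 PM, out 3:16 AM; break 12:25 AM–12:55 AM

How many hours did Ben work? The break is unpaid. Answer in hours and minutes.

8 h 5 min

Overnight: 6:41 PM → midnight = 5 h 19 min; midnight → 3:16 AM = 3 h 16 min; span 8 h 35 min; less 30 min break → 8 h 5 min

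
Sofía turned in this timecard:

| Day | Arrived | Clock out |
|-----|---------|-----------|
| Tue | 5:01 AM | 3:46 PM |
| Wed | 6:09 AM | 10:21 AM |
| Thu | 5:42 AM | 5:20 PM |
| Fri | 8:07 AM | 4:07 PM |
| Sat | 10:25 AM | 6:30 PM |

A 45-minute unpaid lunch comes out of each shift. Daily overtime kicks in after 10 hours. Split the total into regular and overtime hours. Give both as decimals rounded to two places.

Regular 38.03 hours, overtime 0.88 hours

Tue: 5:01 AM–3:46 PM = 10 h 45 min; less 45 min break → 10 h 0 min
Wed: 6:09 AM–10:21 AM = 4 h 12 min; less 45 min break → 3 h 27 min
Thu: 5:42 AM–5:20 PM = 11 h 38 min; less 45 min break → 10 h 53 min
Fri: 8:07 AM–4:07 PM = 8 h 0 min; less 45 min break → 7 h 15 min
Sat: 10:25 AM–6:30 PM = 8 h 5 min; less 45 min break → 7 h 20 min
Tue reg 10 h 0 min / OT 0 h 0 min; Wed reg 3 h 27 min / OT 0 h 0 min; Thu reg 10 h 0 min / OT 0 h 53 min; Fri reg 7 h 15 min / OT 0 h 0 min; Sat reg 7 h 20 min / OT 0 h 0 min.
Totals: regular 38 h 2 min, overtime 0 h 53 min.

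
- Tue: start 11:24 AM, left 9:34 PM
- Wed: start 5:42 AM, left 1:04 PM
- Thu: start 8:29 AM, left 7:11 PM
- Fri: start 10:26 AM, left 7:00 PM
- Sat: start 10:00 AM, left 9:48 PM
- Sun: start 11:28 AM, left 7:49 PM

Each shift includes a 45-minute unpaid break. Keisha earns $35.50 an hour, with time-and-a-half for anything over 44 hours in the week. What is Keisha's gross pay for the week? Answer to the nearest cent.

$2011.96

Tue: 11:24 AM–9:34 PM = 10 h 10 min; less 45 min break → 9 h 25 min
Wed: 5:42 AM–1:04 PM = 7 h 22 min; less 45 min break → 6 h 37 min
Thu: 8:29 AM–7:11 PM = 10 h 42 min; less 45 min break → 9 h 57 min
Fri: 10:26 AM–7:00 PM = 8 h 34 min; less 45 min break → 7 h 49 min
Sat: 10:00 AM–9:48 PM = 11 h 48 min; less 45 min break → 11 h 3 min
Sun: 11:28 AM–7:49 PM = 8 h 21 min; less 45 min break → 7 h 36 min
Total worked: 52 h 27 min = 3147 min.
Regular 44 h 0 min = 2640 min at $35.50/h; overtime 8 h 27 min = 507 min at $53.25/h.
Pay = (2640 × $35.50 + 507 × $53.25) ÷ 60 = $2011.96.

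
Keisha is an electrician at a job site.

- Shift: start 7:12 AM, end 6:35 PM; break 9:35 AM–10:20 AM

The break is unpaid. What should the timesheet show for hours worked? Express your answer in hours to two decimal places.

10.63 hours

Shift: 7:12 AM–6:35 PM = 11 h 23 min; less 45 min break → 10 h 38 min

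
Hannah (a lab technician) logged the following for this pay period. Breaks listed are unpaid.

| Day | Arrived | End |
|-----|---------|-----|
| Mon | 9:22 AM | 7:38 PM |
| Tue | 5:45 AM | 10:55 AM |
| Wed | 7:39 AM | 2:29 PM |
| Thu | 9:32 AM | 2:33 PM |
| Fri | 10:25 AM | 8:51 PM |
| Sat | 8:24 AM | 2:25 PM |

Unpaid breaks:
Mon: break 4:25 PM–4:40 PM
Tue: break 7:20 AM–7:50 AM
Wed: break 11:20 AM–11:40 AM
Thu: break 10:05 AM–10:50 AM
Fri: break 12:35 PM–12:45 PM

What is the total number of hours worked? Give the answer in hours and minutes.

Mon: 9:22 AM–7:38 PM = 10 h 16 min; less 15 min break → 10 h 1 min
Tue: 5:45 AM–10:55 AM = 5 h 10 min; less 30 min break → 4 h 40 min
Wed: 7:39 AM–2:29 PM = 6 h 50 min; less 20 min break → 6 h 30 min
Thu: 9:32 AM–2:33 PM = 5 h 1 min; less 45 min break → 4 h 16 min
Fri: 10:25 AM–8:51 PM = 10 h 26 min; less 10 min break → 10 h 16 min
Sat: 8:24 AM–2:25 PM = 6 h 1 min
Total: 10 h 1 min + 4 h 40 min + 6 h 30 min + 4 h 16 min + 10 h 16 min + 6 h 1 min = 41 h 44 min.

41 h 44 min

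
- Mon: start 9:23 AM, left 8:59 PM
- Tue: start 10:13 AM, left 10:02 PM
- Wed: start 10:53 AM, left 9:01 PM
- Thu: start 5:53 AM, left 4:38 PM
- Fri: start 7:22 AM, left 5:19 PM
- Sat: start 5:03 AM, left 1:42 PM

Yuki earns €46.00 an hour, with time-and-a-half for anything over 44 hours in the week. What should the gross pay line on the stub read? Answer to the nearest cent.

Mon: 9:23 AM–8:59 PM = 11 h 36 min
Tue: 10:13 AM–10:02 PM = 11 h 49 min
Wed: 10:53 AM–9:01 PM = 10 h 8 min
Thu: 5:53 AM–4:38 PM = 10 h 45 min
Fri: 7:22 AM–5:19 PM = 9 h 57 min
Sat: 5:03 AM–1:42 PM = 8 h 39 min
Total worked: 62 h 54 min = 3774 min.
Regular 44 h 0 min = 2640 min at €46.00/h; overtime 18 h 54 min = 1134 min at €69.00/h.
Pay = (2640 × €46.00 + 1134 × €69.00) ÷ 60 = €3328.10.

€3328.10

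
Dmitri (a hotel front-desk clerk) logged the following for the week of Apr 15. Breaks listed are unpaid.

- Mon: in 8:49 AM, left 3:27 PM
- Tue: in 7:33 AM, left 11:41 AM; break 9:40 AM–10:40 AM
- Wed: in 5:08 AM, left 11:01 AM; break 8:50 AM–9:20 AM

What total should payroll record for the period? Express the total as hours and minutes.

Mon: 8:49 AM–3:27 PM = 6 h 38 min
Tue: 7:33 AM–11:41 AM = 4 h 8 min; less 60 min break → 3 h 8 min
Wed: 5:08 AM–11:01 AM = 5 h 53 min; less 30 min break → 5 h 23 min
Total: 6 h 38 min + 3 h 8 min + 5 h 23 min = 15 h 9 min.

15 h 9 min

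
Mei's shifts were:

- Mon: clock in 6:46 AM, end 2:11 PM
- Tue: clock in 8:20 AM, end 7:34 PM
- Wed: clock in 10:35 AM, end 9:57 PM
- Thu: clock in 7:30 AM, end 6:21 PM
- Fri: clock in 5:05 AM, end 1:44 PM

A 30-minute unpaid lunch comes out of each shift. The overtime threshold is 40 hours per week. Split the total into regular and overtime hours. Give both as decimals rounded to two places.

Regular 40.00 hours, overtime 7.02 hours

Mon: 6:46 AM–2:11 PM = 7 h 25 min; less 30 min break → 6 h 55 min
Tue: 8:20 AM–7:34 PM = 11 h 14 min; less 30 min break → 10 h 44 min
Wed: 10:35 AM–9:57 PM = 11 h 22 min; less 30 min break → 10 h 52 min
Thu: 7:30 AM–6:21 PM = 10 h 51 min; less 30 min break → 10 h 21 min
Fri: 5:05 AM–1:44 PM = 8 h 39 min; less 30 min break → 8 h 9 min
Total worked: 47 h 1 min = 47.02 h.
Threshold 40 h → overtime 7 h 1 min, regular 40 h 0 min.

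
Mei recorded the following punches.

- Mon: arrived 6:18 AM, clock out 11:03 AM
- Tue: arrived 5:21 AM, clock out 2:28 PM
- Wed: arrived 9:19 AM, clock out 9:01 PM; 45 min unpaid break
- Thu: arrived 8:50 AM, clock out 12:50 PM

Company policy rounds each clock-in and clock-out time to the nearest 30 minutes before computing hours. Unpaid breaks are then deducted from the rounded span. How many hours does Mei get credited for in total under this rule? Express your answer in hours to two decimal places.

28.25 hours

Mon: in 6:18 AM→6:30 AM, out 11:03 AM→11:00 AM; 4 h 30 min
Tue: in 5:21 AM→5:30 AM, out 2:28 PM→2:30 PM; 9 h 0 min
Wed: in 9:19 AM→9:30 AM, out 9:01 PM→9:00 PM; 11 h 30 min − 45 min = 10 h 45 min
Thu: in 8:50 AM→9:00 AM, out 12:50 PM→1:00 PM; 4 h 0 min
Total credited: 28 h 15 min.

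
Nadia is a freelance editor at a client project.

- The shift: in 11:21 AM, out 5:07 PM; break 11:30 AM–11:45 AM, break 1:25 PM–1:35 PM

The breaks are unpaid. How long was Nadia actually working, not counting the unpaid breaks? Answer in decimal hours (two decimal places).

The shift: 11:21 AM–5:07 PM = 5 h 46 min; less 25 min break → 5 h 21 min

5.35 hours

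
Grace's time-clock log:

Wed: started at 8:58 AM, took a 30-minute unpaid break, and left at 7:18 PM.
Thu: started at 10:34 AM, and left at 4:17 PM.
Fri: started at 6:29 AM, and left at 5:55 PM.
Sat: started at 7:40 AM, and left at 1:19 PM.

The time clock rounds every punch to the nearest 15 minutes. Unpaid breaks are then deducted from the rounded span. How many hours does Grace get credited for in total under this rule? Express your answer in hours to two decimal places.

Wed: in 8:58 AM→9:00 AM, out 7:18 PM→7:15 PM; 10 h 15 min − 30 min = 9 h 45 min
Thu: in 10:34 AM→10:30 AM, out 4:17 PM→4:15 PM; 5 h 45 min
Fri: in 6:29 AM→6:30 AM, out 5:55 PM→6:00 PM; 11 h 30 min
Sat: in 7:40 AM→7:45 AM, out 1:19 PM→1:15 PM; 5 h 30 min
Total credited: 32 h 30 min.

32.50 hours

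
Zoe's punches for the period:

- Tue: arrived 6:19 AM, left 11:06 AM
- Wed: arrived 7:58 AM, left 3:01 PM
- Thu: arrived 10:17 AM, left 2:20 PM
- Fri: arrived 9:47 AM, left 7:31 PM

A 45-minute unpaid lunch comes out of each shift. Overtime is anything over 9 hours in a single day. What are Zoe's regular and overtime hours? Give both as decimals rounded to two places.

Regular 22.62 hours, overtime 0.00 hours

Tue: 6:19 AM–11:06 AM = 4 h 47 min; less 45 min break → 4 h 2 min
Wed: 7:58 AM–3:01 PM = 7 h 3 min; less 45 min break → 6 h 18 min
Thu: 10:17 AM–2:20 PM = 4 h 3 min; less 45 min break → 3 h 18 min
Fri: 9:47 AM–7:31 PM = 9 h 44 min; less 45 min break → 8 h 59 min
Tue reg 4 h 2 min / OT 0 h 0 min; Wed reg 6 h 18 min / OT 0 h 0 min; Thu reg 3 h 18 min / OT 0 h 0 min; Fri reg 8 h 59 min / OT 0 h 0 min.
Totals: regular 22 h 37 min, overtime 0 h 0 min.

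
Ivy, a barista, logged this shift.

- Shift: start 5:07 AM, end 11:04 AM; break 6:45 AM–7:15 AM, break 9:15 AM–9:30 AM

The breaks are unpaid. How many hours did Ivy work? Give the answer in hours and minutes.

Shift: 5:07 AM–11:04 AM = 5 h 57 min; less 45 min break → 5 h 12 min

5 h 12 min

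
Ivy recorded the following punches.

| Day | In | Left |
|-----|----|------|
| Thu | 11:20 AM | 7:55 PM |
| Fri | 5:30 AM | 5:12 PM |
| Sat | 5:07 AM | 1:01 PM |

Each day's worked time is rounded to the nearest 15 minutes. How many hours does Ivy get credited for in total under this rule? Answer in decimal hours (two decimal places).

Thu: 11:20 AM–7:55 PM = 8 h 35 min → rounds to 8 h 30 min
Fri: 5:30 AM–5:12 PM = 11 h 42 min → rounds to 11 h 45 min
Sat: 5:07 AM–1:01 PM = 7 h 54 min → rounds to 8 h 0 min
Total credited: 28 h 15 min.

28.25 hours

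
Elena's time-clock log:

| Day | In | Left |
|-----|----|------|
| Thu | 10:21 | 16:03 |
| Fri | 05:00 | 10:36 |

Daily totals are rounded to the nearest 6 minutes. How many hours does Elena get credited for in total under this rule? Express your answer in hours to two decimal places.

11.30 hours

Thu: 10:21–16:03 = 5 h 42 min → rounds to 5 h 42 min
Fri: 05:00–10:36 = 5 h 36 min → rounds to 5 h 36 min
Total credited: 11 h 18 min.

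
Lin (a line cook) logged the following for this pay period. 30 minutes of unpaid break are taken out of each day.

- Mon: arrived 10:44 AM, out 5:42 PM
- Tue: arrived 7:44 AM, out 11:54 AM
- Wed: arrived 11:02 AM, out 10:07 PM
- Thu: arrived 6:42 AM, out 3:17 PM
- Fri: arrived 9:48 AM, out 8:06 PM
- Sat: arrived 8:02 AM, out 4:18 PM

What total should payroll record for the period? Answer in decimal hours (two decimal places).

Mon: 10:44 AM–5:42 PM = 6 h 58 min; less 30 min break → 6 h 28 min
Tue: 7:44 AM–11:54 AM = 4 h 10 min; less 30 min break → 3 h 40 min
Wed: 11:02 AM–10:07 PM = 11 h 5 min; less 30 min break → 10 h 35 min
Thu: 6:42 AM–3:17 PM = 8 h 35 min; less 30 min break → 8 h 5 min
Fri: 9:48 AM–8:06 PM = 10 h 18 min; less 30 min break → 9 h 48 min
Sat: 8:02 AM–4:18 PM = 8 h 16 min; less 30 min break → 7 h 46 min
Total: 6 h 28 min + 3 h 40 min + 10 h 35 min + 8 h 5 min + 9 h 48 min + 7 h 46 min = 46 h 22 min.

46.37 hours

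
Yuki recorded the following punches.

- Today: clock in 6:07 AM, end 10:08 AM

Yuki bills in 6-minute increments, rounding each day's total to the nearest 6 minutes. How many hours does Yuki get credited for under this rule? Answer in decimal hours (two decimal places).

Today: 6:07 AM–10:08 AM = 4 h 1 min → rounds to 4 h 0 min

4.00 hours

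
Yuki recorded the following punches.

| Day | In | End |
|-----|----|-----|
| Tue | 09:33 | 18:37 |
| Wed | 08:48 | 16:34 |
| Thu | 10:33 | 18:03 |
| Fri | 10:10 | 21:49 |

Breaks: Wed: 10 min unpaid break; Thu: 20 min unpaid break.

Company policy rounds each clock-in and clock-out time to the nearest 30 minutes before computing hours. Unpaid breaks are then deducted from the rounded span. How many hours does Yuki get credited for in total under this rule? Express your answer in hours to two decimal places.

35.50 hours

Tue: in 09:33→09:30, out 18:37→18:30; 9 h 0 min
Wed: in 08:48→09:00, out 16:34→16:30; 7 h 30 min − 10 min = 7 h 20 min
Thu: in 10:33→10:30, out 18:03→18:00; 7 h 30 min − 20 min = 7 h 10 min
Fri: in 10:10→10:00, out 21:49→22:00; 12 h 0 min
Total credited: 35 h 30 min.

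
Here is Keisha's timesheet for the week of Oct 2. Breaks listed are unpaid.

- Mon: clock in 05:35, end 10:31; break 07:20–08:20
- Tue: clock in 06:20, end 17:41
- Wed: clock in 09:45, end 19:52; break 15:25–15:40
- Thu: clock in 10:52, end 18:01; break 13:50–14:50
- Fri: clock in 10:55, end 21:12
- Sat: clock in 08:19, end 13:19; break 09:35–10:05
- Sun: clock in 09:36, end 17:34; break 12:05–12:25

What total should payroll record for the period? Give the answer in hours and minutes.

Mon: 05:35–10:31 = 4 h 56 min; less 60 min break → 3 h 56 min
Tue: 06:20–17:41 = 11 h 21 min
Wed: 09:45–19:52 = 10 h 7 min; less 15 min break → 9 h 52 min
Thu: 10:52–18:01 = 7 h 9 min; less 60 min break → 6 h 9 min
Fri: 10:55–21:12 = 10 h 17 min
Sat: 08:19–13:19 = 5 h 0 min; less 30 min break → 4 h 30 min
Sun: 09:36–17:34 = 7 h 58 min; less 20 min break → 7 h 38 min
Total: 3 h 56 min + 11 h 21 min + 9 h 52 min + 6 h 9 min + 10 h 17 min + 4 h 30 min + 7 h 38 min = 53 h 43 min.

53 h 43 min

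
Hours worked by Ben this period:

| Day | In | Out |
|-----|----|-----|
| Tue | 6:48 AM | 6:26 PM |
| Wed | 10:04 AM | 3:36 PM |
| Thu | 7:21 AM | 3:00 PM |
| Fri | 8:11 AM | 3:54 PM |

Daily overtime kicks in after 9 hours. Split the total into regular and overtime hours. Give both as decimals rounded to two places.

Tue: 6:48 AM–6:26 PM = 11 h 38 min
Wed: 10:04 AM–3:36 PM = 5 h 32 min
Thu: 7:21 AM–3:00 PM = 7 h 39 min
Fri: 8:11 AM–3:54 PM = 7 h 43 min
Tue reg 9 h 0 min / OT 2 h 38 min; Wed reg 5 h 32 min / OT 0 h 0 min; Thu reg 7 h 39 min / OT 0 h 0 min; Fri reg 7 h 43 min / OT 0 h 0 min.
Totals: regular 29 h 54 min, overtime 2 h 38 min.

Regular 29.90 hours, overtime 2.63 hours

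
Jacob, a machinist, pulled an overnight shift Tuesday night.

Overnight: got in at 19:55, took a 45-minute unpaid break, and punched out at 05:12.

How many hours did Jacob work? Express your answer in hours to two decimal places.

Overnight: 19:55 → midnight = 4 h 5 min; midnight → 05:12 = 5 h 12 min; span 9 h 17 min; less 45 min break → 8 h 32 min

8.53 hours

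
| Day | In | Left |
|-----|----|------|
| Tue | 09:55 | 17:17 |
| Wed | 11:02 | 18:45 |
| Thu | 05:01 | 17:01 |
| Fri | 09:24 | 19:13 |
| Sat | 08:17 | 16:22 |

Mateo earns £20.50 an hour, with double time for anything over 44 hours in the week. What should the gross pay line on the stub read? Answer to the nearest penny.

Tue: 09:55–17:17 = 7 h 22 min
Wed: 11:02–18:45 = 7 h 43 min
Thu: 05:01–17:01 = 12 h 0 min
Fri: 09:24–19:13 = 9 h 49 min
Sat: 08:17–16:22 = 8 h 5 min
Total worked: 44 h 59 min = 2699 min.
Regular 44 h 0 min = 2640 min at £20.50/h; overtime 0 h 59 min = 59 min at £41.00/h.
Pay = (2640 × £20.50 + 59 × £41.00) ÷ 60 = £942.32.

£942.32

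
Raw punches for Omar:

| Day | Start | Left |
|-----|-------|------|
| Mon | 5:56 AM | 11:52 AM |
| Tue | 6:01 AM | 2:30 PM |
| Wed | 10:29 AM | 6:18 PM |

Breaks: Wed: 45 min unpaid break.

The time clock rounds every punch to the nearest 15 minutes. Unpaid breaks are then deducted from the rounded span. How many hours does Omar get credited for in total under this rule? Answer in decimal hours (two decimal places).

21.25 hours

Mon: in 5:56 AM→6:00 AM, out 11:52 AM→11:45 AM; 5 h 45 min
Tue: in 6:01 AM→6:00 AM, out 2:30 PM→2:30 PM; 8 h 30 min
Wed: in 10:29 AM→10:30 AM, out 6:18 PM→6:15 PM; 7 h 45 min − 45 min = 7 h 0 min
Total credited: 21 h 15 min.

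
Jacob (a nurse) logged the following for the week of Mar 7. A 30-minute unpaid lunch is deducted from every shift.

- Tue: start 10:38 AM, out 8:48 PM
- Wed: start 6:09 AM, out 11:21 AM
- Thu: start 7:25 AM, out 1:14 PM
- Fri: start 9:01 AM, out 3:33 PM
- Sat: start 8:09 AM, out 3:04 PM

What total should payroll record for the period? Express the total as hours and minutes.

32 h 8 min

Tue: 10:38 AM–8:48 PM = 10 h 10 min; less 30 min break → 9 h 40 min
Wed: 6:09 AM–11:21 AM = 5 h 12 min; less 30 min break → 4 h 42 min
Thu: 7:25 AM–1:14 PM = 5 h 49 min; less 30 min break → 5 h 19 min
Fri: 9:01 AM–3:33 PM = 6 h 32 min; less 30 min break → 6 h 2 min
Sat: 8:09 AM–3:04 PM = 6 h 55 min; less 30 min break → 6 h 25 min
Total: 9 h 40 min + 4 h 42 min + 5 h 19 min + 6 h 2 min + 6 h 25 min = 32 h 8 min.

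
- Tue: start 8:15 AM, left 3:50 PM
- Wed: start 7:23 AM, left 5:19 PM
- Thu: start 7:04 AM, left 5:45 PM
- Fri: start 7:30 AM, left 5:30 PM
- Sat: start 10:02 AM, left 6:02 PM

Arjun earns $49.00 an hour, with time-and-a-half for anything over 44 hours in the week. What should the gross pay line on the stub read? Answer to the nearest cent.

$2317.70

Tue: 8:15 AM–3:50 PM = 7 h 35 min
Wed: 7:23 AM–5:19 PM = 9 h 56 min
Thu: 7:04 AM–5:45 PM = 10 h 41 min
Fri: 7:30 AM–5:30 PM = 10 h 0 min
Sat: 10:02 AM–6:02 PM = 8 h 0 min
Total worked: 46 h 12 min = 2772 min.
Regular 44 h 0 min = 2640 min at $49.00/h; overtime 2 h 12 min = 132 min at $73.50/h.
Pay = (2640 × $49.00 + 132 × $73.50) ÷ 60 = $2317.70.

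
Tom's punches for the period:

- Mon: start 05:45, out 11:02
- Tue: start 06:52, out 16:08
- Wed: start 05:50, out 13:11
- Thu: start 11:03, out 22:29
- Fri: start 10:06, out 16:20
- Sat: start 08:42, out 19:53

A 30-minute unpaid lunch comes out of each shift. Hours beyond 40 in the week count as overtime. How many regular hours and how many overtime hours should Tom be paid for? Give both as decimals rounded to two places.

Mon: 05:45–11:02 = 5 h 17 min; less 30 min break → 4 h 47 min
Tue: 06:52–16:08 = 9 h 16 min; less 30 min break → 8 h 46 min
Wed: 05:50–13:11 = 7 h 21 min; less 30 min break → 6 h 51 min
Thu: 11:03–22:29 = 11 h 26 min; less 30 min break → 10 h 56 min
Fri: 10:06–16:20 = 6 h 14 min; less 30 min break → 5 h 44 min
Sat: 08:42–19:53 = 11 h 11 min; less 30 min break → 10 h 41 min
Total worked: 47 h 45 min = 47.75 h.
Threshold 40 h → overtime 7 h 45 min, regular 40 h 0 min.

Regular 40.00 hours, overtime 7.75 hours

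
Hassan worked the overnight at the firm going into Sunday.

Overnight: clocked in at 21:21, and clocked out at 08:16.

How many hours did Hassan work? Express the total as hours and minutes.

Overnight: 21:21 → midnight = 2 h 39 min; midnight → 08:16 = 8 h 16 min; span 10 h 55 min

10 h 55 min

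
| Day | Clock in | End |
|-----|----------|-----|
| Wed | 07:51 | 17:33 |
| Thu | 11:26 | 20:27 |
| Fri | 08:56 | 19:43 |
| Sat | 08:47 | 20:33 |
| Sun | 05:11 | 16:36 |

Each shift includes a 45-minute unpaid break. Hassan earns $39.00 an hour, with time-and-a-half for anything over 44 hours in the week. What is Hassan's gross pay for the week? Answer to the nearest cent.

$2004.60

Wed: 07:51–17:33 = 9 h 42 min; less 45 min break → 8 h 57 min
Thu: 11:26–20:27 = 9 h 1 min; less 45 min break → 8 h 16 min
Fri: 08:56–19:43 = 10 h 47 min; less 45 min break → 10 h 2 min
Sat: 08:47–20:33 = 11 h 46 min; less 45 min break → 11 h 1 min
Sun: 05:11–16:36 = 11 h 25 min; less 45 min break → 10 h 40 min
Total worked: 48 h 56 min = 2936 min.
Regular 44 h 0 min = 2640 min at $39.00/h; overtime 4 h 56 min = 296 min at $58.50/h.
Pay = (2640 × $39.00 + 296 × $58.50) ÷ 60 = $2004.60.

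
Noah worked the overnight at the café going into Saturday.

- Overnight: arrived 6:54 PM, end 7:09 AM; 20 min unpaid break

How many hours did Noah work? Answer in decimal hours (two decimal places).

Overnight: 6:54 PM → midnight = 5 h 6 min; midnight → 7:09 AM = 7 h 9 min; span 12 h 15 min; less 20 min break → 11 h 55 min

11.92 hours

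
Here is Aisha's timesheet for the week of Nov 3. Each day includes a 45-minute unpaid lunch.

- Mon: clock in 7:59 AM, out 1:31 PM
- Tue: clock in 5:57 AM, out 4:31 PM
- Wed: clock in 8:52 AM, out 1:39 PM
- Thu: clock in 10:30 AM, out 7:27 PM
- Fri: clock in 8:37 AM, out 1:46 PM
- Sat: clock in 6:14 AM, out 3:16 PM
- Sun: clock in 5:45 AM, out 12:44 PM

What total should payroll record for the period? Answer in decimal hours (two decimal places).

45.75 hours

Mon: 7:59 AM–1:31 PM = 5 h 32 min; less 45 min break → 4 h 47 min
Tue: 5:57 AM–4:31 PM = 10 h 34 min; less 45 min break → 9 h 49 min
Wed: 8:52 AM–1:39 PM = 4 h 47 min; less 45 min break → 4 h 2 min
Thu: 10:30 AM–7:27 PM = 8 h 57 min; less 45 min break → 8 h 12 min
Fri: 8:37 AM–1:46 PM = 5 h 9 min; less 45 min break → 4 h 24 min
Sat: 6:14 AM–3:16 PM = 9 h 2 min; less 45 min break → 8 h 17 min
Sun: 5:45 AM–12:44 PM = 6 h 59 min; less 45 min break → 6 h 14 min
Total: 4 h 47 min + 9 h 49 min + 4 h 2 min + 8 h 12 min + 4 h 24 min + 8 h 17 min + 6 h 14 min = 45 h 45 min.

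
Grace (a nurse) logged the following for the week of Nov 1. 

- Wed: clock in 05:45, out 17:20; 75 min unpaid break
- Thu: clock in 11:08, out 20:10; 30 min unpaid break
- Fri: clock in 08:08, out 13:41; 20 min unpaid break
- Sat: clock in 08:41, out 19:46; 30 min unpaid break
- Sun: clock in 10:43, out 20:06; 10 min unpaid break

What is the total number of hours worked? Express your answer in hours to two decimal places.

Wed: 05:45–17:20 = 11 h 35 min; less 75 min break → 10 h 20 min
Thu: 11:08–20:10 = 9 h 2 min; less 30 min break → 8 h 32 min
Fri: 08:08–13:41 = 5 h 33 min; less 20 min break → 5 h 13 min
Sat: 08:41–19:46 = 11 h 5 min; less 30 min break → 10 h 35 min
Sun: 10:43–20:06 = 9 h 23 min; less 10 min break → 9 h 13 min
Total: 10 h 20 min + 8 h 32 min + 5 h 13 min + 10 h 35 min + 9 h 13 min = 43 h 53 min.

43.88 hours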